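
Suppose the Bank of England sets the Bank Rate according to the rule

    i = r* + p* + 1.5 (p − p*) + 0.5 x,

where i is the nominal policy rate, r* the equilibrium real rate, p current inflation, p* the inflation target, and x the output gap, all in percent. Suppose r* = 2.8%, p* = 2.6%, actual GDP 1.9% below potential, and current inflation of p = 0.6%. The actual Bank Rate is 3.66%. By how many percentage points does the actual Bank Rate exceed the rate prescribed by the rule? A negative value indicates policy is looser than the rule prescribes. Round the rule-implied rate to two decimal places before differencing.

2.21 pp

Output 1.9% below potential → x = -1.9.
i = 2.8 + 2.6 + 1.5 × (0.6 − 2.6) + 0.5 × (-1.9)
   = 2.8 + 2.6 − 3 − 0.95 = 1.45
Deviation = 3.66 − 1.45 = 2.21 pp.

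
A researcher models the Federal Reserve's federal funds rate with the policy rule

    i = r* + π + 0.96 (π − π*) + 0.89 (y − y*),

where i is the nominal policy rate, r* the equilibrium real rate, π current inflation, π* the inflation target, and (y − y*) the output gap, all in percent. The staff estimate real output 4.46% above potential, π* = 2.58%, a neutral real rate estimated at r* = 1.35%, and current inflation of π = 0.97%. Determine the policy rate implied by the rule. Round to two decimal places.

Output 4.46% above potential → (y − y*) = 4.46.
i = 1.35 + 0.97 + 0.96 × (0.97 − 2.58) + 0.89 × 4.46
   = 1.35 + 0.97 − 1.5456 + 3.9694 = 4.74

4.74%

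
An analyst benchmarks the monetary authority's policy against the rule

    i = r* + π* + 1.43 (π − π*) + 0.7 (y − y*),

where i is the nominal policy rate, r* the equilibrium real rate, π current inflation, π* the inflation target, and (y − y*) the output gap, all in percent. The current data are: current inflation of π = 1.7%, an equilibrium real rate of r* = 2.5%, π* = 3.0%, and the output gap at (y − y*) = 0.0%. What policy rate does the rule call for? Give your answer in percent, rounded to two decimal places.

3.64%

i = 2.5 + 3.0 + 1.43 × (1.7 − 3.0) + 0.7 × 0.0
   = 2.5 + 3 − 1.859 + 0 = 3.64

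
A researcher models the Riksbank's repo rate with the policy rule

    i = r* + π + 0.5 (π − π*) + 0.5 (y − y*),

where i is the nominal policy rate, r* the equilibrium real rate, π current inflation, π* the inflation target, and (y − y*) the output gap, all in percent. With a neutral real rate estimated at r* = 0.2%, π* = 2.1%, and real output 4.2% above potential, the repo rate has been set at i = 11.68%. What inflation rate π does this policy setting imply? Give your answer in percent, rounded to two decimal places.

6.95%

Output 4.2% above potential → (y − y*) = 4.2.
Collecting π: i = r* + (1 + 0.5) π − 0.5 π* + 0.5 (y − y*)
1.5 π = 11.68 − 0.2 + 0.5 × 2.1 − 0.5 × 4.2 = 10.43
π = 10.43 / 1.5 = 6.95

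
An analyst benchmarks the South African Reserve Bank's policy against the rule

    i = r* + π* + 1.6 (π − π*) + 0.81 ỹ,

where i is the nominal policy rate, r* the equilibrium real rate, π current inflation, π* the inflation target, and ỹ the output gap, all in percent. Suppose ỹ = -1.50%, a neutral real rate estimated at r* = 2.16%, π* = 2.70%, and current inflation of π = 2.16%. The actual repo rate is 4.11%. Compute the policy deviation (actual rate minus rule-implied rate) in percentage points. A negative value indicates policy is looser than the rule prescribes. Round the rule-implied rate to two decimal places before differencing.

i = 2.16 + 2.70 + 1.6 × (2.16 − 2.70) + 0.81 × (-1.50)
   = 2.16 + 2.7 − 0.864 − 1.215 = 2.78
Deviation = 4.11 − 2.78 = 1.33 pp.

1.33 pp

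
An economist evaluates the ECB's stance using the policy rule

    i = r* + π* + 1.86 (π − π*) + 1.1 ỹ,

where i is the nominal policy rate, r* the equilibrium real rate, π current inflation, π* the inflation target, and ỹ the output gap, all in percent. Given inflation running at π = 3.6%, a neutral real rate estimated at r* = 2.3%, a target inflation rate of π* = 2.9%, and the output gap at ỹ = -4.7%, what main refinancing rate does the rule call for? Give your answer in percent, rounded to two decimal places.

1.33%

i = 2.3 + 2.9 + 1.86 × (3.6 − 2.9) + 1.1 × (-4.7)
   = 2.3 + 2.9 + 1.302 − 5.17 = 1.33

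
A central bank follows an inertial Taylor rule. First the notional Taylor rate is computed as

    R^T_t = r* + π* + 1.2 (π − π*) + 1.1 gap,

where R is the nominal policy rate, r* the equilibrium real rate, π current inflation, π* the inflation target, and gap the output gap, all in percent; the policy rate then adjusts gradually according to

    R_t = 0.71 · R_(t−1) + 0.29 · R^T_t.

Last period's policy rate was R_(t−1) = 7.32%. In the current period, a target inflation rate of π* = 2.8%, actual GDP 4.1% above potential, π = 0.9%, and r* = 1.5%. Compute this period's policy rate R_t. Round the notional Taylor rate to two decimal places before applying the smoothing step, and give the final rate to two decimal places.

Output 4.1% above potential → gap = 4.1.
R^T_t = 1.5 + 2.8 + 1.2 × (0.9 − 2.8) + 1.1 × 4.1
   = 1.5 + 2.8 − 2.28 + 4.51 = 6.53
R_t = 0.71 × 7.32 + 0.29 × 6.53 = 5.1972 + 1.8937 = 7.09

7.09%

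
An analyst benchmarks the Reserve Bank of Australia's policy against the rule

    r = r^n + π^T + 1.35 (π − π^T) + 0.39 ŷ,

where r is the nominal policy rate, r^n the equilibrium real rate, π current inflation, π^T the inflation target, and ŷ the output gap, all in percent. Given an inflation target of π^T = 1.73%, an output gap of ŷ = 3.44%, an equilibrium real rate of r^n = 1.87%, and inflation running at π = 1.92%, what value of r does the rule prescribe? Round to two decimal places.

r = 1.87 + 1.73 + 1.35 × (1.92 − 1.73) + 0.39 × 3.44
   = 1.87 + 1.73 + 0.2565 + 1.3416 = 5.20

5.20%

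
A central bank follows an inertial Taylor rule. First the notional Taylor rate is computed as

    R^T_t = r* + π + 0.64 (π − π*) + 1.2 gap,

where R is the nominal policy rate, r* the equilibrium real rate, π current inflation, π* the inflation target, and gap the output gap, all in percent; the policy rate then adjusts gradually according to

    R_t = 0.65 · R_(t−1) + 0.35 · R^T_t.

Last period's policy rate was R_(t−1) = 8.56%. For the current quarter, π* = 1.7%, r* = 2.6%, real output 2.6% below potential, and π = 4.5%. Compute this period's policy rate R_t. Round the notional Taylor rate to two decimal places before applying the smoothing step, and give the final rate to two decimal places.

7.58%

Output 2.6% below potential → gap = -2.6.
R^T_t = 2.6 + 4.5 + 0.64 × (4.5 − 1.7) + 1.2 × (-2.6)
   = 2.6 + 4.5 + 1.792 − 3.12 = 5.77
R_t = 0.65 × 8.56 + 0.35 × 5.77 = 5.564 + 2.0195 = 7.58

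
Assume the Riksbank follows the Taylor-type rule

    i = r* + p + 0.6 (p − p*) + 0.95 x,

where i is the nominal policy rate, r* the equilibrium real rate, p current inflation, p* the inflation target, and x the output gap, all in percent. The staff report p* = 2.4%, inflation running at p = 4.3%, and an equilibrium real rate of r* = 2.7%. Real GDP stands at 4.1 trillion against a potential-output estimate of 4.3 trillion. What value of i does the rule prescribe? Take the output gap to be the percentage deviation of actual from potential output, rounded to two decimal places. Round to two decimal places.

3.72%

Output gap = 100 × (4.1 − 4.3) / 4.3 = -4.65%.
i = 2.70 + 4.30 + 0.6 × (4.30 − 2.40) + 0.95 × (-4.65)
   = 2.70 + 4.3 + 1.14 − 4.4175 = 3.72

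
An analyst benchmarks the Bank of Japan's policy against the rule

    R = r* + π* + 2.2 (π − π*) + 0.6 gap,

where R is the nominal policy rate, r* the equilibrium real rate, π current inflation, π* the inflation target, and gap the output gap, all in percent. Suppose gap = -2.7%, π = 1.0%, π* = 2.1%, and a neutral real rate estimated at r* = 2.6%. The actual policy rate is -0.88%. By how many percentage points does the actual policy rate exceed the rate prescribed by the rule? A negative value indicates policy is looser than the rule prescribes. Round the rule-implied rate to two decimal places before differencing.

-1.54 pp

R = 2.6 + 2.1 + 2.2 × (1.0 − 2.1) + 0.6 × (-2.7)
   = 2.6 + 2.1 − 2.42 − 1.62 = 0.66
Deviation = -0.88 − 0.66 = -1.54 pp.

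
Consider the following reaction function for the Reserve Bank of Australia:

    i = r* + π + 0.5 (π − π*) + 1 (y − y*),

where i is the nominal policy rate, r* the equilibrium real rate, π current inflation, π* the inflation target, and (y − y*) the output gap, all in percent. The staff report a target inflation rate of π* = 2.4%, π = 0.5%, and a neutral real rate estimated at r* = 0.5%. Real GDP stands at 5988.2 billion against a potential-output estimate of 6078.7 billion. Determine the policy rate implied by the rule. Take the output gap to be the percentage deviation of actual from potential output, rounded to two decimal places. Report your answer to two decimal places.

Output gap = 100 × (5988.2 − 6078.7) / 6078.7 = -1.49%.
i = 0.50 + 0.50 + 0.5 × (0.50 − 2.40) + 1 × (-1.49)
   = 0.50 + 0.5 − 0.95 − 1.49 = -1.44

-1.44%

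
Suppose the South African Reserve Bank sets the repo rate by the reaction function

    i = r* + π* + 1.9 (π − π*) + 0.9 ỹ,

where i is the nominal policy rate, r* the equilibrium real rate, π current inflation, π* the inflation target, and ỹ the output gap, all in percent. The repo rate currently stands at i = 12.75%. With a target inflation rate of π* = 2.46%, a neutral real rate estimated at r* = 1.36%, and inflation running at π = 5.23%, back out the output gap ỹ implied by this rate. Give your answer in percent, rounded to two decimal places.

0.9 ỹ = 12.75 − 1.36 − 2.46 − 1.9 × (5.23 − 2.46) = 3.667
ỹ = 3.667 / 0.9 = 4.07

4.07%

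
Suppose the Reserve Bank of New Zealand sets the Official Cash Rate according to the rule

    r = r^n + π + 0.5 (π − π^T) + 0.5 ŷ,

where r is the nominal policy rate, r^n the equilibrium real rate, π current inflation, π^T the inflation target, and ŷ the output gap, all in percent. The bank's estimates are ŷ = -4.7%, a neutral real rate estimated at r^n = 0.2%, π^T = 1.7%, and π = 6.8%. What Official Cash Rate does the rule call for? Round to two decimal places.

r = 0.2 + 6.8 + 0.5 × (6.8 − 1.7) + 0.5 × (-4.7)
   = 0.2 + 6.8 + 2.55 − 2.35 = 7.20

7.20%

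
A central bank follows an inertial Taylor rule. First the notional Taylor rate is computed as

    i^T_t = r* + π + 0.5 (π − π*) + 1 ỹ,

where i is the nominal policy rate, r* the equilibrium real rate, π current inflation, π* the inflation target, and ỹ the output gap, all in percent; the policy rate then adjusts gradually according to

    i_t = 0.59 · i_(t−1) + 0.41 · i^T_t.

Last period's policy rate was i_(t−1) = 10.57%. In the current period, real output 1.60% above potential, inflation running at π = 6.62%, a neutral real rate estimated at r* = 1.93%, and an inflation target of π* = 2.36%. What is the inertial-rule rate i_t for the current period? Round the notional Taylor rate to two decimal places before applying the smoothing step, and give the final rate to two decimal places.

Output 1.60% above potential → ỹ = 1.60.
i^T_t = 1.93 + 6.62 + 0.5 × (6.62 − 2.36) + 1 × 1.60
   = 1.93 + 6.62 + 2.13 + 1.6 = 12.28
i_t = 0.59 × 10.57 + 0.41 × 12.28 = 6.2363 + 5.0348 = 11.27

11.27%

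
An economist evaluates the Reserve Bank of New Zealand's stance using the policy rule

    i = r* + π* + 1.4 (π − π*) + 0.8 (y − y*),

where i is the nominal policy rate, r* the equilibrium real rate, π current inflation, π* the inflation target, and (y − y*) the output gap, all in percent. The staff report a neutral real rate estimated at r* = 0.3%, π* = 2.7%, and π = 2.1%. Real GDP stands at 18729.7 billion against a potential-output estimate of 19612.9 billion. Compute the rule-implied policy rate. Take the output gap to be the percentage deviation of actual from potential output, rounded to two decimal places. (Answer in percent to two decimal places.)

-1.44%

Output gap = 100 × (18729.7 − 19612.9) / 19612.9 = -4.50%.
i = 0.30 + 2.70 + 1.4 × (2.10 − 2.70) + 0.8 × (-4.50)
   = 0.30 + 2.7 − 0.84 − 3.6 = -1.44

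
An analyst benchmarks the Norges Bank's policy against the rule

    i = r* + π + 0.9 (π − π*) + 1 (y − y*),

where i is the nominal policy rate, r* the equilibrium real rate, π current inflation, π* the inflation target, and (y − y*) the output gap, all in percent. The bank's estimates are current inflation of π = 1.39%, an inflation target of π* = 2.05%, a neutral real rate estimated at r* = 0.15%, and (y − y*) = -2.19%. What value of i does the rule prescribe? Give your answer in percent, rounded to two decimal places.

-1.24%

i = 0.15 + 1.39 + 0.9 × (1.39 − 2.05) + 1 × (-2.19)
   = 0.15 + 1.39 − 0.594 − 2.19 = -1.24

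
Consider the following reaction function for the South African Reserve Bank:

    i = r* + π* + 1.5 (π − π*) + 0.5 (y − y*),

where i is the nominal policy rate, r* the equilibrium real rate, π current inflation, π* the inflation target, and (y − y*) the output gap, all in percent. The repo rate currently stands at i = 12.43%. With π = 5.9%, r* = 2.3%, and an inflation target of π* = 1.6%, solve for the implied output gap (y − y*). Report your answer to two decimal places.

0.5 (y − y*) = 12.43 − 2.3 − 1.6 − 1.5 × (5.9 − 1.6) = 2.08
(y − y*) = 2.08 / 0.5 = 4.16

4.16%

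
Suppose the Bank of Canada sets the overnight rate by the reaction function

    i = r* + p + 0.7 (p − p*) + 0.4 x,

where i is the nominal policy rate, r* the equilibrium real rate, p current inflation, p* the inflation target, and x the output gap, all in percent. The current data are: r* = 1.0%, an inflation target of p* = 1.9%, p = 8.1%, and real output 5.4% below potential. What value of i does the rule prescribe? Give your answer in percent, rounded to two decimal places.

11.28%

Output 5.4% below potential → x = -5.4.
i = 1.0 + 8.1 + 0.7 × (8.1 − 1.9) + 0.4 × (-5.4)
   = 1.0 + 8.1 + 4.34 − 2.16 = 11.28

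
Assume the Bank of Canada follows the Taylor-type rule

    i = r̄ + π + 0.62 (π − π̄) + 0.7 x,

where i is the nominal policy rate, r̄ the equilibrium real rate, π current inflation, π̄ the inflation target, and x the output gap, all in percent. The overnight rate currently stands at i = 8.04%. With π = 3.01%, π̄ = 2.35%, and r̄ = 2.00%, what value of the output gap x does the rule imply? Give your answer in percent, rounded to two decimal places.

0.7 x = 8.04 − 2.00 − 3.01 − 0.62 × (3.01 − 2.35) = 2.6208
x = 2.6208 / 0.7 = 3.74

3.74%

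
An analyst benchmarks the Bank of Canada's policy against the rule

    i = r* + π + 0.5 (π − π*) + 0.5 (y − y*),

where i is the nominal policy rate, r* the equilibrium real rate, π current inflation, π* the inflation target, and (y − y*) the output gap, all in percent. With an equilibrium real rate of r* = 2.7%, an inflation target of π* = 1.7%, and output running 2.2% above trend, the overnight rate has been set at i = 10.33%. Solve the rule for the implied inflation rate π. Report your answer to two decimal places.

Output 2.2% above potential → (y − y*) = 2.2.
Collecting π: i = r* + (1 + 0.5) π − 0.5 π* + 0.5 (y − y*)
1.5 π = 10.33 − 2.7 + 0.5 × 1.7 − 0.5 × 2.2 = 7.38
π = 7.38 / 1.5 = 4.92

4.92%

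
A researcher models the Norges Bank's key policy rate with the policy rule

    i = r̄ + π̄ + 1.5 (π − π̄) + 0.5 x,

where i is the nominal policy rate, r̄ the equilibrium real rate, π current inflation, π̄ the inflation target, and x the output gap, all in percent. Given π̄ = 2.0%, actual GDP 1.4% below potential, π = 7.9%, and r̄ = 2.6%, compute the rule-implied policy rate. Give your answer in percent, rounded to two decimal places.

12.75%

Output 1.4% below potential → x = -1.4.
i = 2.6 + 2.0 + 1.5 × (7.9 − 2.0) + 0.5 × (-1.4)
   = 2.6 + 2 + 8.85 − 0.7 = 12.75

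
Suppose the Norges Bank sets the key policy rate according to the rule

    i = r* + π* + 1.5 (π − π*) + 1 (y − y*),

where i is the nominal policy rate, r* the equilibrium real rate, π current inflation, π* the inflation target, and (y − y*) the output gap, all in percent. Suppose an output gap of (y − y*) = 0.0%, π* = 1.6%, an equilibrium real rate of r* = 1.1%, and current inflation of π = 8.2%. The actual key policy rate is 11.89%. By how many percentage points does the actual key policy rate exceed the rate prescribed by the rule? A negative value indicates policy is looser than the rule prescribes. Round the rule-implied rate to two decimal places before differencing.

-0.71 pp

i = 1.1 + 1.6 + 1.5 × (8.2 − 1.6) + 1 × 0.0
   = 1.1 + 1.6 + 9.9 + 0 = 12.60
Deviation = 11.89 − 12.60 = -0.71 pp.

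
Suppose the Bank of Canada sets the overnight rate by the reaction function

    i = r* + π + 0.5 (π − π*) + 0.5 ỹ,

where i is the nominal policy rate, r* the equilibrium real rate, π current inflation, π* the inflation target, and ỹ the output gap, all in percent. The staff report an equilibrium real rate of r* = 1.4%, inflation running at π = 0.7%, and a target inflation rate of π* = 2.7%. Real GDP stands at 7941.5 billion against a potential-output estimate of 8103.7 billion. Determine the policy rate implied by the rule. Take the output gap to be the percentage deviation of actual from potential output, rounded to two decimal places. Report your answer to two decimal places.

Output gap = 100 × (7941.5 − 8103.7) / 8103.7 = -2.00%.
i = 1.40 + 0.70 + 0.5 × (0.70 − 2.70) + 0.5 × (-2.00)
   = 1.40 + 0.7 − 1 − 1 = 0.10

0.10%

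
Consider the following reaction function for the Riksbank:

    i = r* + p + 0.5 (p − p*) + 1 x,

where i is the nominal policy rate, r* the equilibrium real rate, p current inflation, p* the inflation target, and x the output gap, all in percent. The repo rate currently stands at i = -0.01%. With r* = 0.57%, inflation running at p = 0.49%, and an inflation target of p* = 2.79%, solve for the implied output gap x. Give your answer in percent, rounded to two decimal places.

0.08%

1 x = -0.01 − 0.57 − 0.49 − 0.5 × (0.49 − 2.79) = 0.08
x = 0.08 / 1 = 0.08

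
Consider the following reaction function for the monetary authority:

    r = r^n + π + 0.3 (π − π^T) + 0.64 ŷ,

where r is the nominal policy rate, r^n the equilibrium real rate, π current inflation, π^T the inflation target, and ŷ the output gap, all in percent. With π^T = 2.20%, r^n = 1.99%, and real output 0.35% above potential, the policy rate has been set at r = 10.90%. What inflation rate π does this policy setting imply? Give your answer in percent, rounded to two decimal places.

7.19%

Output 0.35% above potential → ŷ = 0.35.
Collecting π: r = r^n + (1 + 0.3) π − 0.3 π^T + 0.64 ŷ
1.3 π = 10.90 − 1.99 + 0.3 × 2.20 − 0.64 × 0.35 = 9.346
π = 9.346 / 1.3 = 7.19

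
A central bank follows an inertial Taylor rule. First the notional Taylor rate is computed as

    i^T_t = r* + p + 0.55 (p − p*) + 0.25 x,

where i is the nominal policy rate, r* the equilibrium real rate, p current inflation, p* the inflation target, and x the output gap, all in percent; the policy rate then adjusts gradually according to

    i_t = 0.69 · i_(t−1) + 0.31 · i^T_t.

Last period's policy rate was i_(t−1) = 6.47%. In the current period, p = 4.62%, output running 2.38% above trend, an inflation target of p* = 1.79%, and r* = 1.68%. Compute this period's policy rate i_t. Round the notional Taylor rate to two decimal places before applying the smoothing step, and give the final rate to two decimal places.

Output 2.38% above potential → x = 2.38.
i^T_t = 1.68 + 4.62 + 0.55 × (4.62 − 1.79) + 0.25 × 2.38
   = 1.68 + 4.62 + 1.5565 + 0.595 = 8.45
i_t = 0.69 × 6.47 + 0.31 × 8.45 = 4.4643 + 2.6195 = 7.08

7.08%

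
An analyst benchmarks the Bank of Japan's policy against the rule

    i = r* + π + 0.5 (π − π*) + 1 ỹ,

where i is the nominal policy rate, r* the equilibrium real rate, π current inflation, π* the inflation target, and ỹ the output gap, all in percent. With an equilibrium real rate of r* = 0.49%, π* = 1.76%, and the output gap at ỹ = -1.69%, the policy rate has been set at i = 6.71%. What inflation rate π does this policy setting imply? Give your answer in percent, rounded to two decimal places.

5.86%

Collecting π: i = r* + (1 + 0.5) π − 0.5 π* + 1 ỹ
1.5 π = 6.71 − 0.49 + 0.5 × 1.76 − 1 × (-1.69) = 8.79
π = 8.79 / 1.5 = 5.86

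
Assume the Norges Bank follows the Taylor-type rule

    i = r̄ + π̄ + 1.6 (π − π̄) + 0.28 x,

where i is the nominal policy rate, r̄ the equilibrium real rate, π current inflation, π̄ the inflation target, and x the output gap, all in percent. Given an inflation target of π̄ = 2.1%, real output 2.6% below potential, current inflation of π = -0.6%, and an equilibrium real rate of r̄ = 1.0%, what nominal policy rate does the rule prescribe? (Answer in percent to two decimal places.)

-1.95%

Output 2.6% below potential → x = -2.6.
i = 1.0 + 2.1 + 1.6 × (-0.6 − 2.1) + 0.28 × (-2.6)
   = 1.0 + 2.1 − 4.32 − 0.728 = -1.95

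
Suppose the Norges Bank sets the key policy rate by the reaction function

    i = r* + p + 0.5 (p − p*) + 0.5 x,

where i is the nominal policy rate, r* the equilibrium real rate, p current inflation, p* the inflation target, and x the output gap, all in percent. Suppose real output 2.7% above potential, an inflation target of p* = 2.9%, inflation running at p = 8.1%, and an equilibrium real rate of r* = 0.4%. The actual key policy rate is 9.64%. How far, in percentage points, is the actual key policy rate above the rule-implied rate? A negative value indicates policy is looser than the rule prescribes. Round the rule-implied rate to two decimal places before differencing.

Output 2.7% above potential → x = 2.7.
i = 0.4 + 8.1 + 0.5 × (8.1 − 2.9) + 0.5 × 2.7
   = 0.4 + 8.1 + 2.6 + 1.35 = 12.45
Deviation = 9.64 − 12.45 = -2.81 pp.

-2.81 pp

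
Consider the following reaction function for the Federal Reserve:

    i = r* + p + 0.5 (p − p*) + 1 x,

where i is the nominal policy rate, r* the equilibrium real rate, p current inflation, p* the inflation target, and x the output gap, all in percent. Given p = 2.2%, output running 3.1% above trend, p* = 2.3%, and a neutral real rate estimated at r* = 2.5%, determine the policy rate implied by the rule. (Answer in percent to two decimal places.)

7.75%

Output 3.1% above potential → x = 3.1.
i = 2.5 + 2.2 + 0.5 × (2.2 − 2.3) + 1 × 3.1
   = 2.5 + 2.2 − 0.05 + 3.1 = 7.75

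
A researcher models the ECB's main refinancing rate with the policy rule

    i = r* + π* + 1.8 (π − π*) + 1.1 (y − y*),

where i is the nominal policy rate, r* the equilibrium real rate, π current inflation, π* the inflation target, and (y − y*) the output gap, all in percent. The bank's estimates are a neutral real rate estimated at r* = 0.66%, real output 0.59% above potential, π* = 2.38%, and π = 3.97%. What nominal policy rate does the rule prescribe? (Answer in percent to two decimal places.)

Output 0.59% above potential → (y − y*) = 0.59.
i = 0.66 + 2.38 + 1.8 × (3.97 − 2.38) + 1.1 × 0.59
   = 0.66 + 2.38 + 2.862 + 0.649 = 6.55

6.55%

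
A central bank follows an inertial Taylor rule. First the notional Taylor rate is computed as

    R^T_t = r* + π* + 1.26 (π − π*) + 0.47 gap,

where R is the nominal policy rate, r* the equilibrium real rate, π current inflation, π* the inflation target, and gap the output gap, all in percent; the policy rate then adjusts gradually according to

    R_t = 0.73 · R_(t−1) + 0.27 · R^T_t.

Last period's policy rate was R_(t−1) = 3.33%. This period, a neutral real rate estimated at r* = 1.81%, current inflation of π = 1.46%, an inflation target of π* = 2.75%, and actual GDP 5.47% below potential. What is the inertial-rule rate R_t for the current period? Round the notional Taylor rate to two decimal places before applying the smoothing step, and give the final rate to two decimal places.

2.53%

Output 5.47% below potential → gap = -5.47.
R^T_t = 1.81 + 2.75 + 1.26 × (1.46 − 2.75) + 0.47 × (-5.47)
   = 1.81 + 2.75 − 1.6254 − 2.5709 = 0.36
R_t = 0.73 × 3.33 + 0.27 × 0.36 = 2.4309 + 0.0972 = 2.53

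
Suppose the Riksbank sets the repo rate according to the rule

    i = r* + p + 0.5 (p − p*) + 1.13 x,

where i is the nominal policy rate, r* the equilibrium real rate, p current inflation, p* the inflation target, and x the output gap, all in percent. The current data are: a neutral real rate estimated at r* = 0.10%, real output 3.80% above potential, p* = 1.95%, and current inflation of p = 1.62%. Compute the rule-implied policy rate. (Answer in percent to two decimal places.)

5.85%

Output 3.80% above potential → x = 3.80.
i = 0.10 + 1.62 + 0.5 × (1.62 − 1.95) + 1.13 × 3.80
   = 0.10 + 1.62 − 0.165 + 4.294 = 5.85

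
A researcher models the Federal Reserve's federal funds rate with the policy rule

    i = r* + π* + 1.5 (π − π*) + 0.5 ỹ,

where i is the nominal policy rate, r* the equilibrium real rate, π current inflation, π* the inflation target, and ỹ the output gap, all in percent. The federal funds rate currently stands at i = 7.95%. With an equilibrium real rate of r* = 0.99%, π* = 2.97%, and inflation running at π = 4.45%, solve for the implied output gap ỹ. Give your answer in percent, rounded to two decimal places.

0.5 ỹ = 7.95 − 0.99 − 2.97 − 1.5 × (4.45 − 2.97) = 1.77
ỹ = 1.77 / 0.5 = 3.54

3.54%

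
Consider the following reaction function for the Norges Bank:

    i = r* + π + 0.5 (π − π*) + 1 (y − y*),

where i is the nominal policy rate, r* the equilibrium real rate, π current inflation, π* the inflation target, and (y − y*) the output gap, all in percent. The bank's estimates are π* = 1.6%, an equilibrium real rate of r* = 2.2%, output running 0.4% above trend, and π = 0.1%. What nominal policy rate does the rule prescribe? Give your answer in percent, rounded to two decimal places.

Output 0.4% above potential → (y − y*) = 0.4.
i = 2.2 + 0.1 + 0.5 × (0.1 − 1.6) + 1 × 0.4
   = 2.2 + 0.1 − 0.75 + 0.4 = 1.95

1.95%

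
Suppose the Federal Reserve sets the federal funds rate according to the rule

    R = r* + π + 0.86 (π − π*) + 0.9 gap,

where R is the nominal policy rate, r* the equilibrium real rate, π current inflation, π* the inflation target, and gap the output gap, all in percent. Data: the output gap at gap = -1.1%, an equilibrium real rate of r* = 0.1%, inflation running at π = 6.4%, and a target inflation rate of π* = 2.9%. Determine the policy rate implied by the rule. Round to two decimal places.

R = 0.1 + 6.4 + 0.86 × (6.4 − 2.9) + 0.9 × (-1.1)
   = 0.1 + 6.4 + 3.01 − 0.99 = 8.52

8.52%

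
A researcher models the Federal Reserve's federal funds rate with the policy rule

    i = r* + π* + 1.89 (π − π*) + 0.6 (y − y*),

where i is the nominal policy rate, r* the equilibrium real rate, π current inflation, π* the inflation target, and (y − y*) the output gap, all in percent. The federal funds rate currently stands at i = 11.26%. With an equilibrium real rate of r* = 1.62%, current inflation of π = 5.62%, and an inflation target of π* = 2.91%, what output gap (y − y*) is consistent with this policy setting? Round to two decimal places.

2.68%

0.6 (y − y*) = 11.26 − 1.62 − 2.91 − 1.89 × (5.62 − 2.91) = 1.6081
(y − y*) = 1.6081 / 0.6 = 2.68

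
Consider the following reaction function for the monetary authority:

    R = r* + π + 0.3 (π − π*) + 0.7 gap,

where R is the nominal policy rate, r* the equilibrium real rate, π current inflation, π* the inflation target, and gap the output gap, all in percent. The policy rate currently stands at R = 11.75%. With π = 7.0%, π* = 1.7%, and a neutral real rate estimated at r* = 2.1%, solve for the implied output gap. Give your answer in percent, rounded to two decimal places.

1.51%

0.7 gap = 11.75 − 2.1 − 7.0 − 0.3 × (7.0 − 1.7) = 1.06
gap = 1.06 / 0.7 = 1.51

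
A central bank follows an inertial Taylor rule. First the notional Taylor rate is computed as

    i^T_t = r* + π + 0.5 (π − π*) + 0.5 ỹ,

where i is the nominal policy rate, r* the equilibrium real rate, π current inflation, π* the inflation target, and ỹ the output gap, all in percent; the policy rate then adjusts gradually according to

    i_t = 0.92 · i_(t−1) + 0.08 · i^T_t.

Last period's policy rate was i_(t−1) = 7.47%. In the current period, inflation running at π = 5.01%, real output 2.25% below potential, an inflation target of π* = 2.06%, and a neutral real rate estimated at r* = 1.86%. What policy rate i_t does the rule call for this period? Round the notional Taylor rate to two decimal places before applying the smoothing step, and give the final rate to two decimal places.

7.45%

Output 2.25% below potential → ỹ = -2.25.
i^T_t = 1.86 + 5.01 + 0.5 × (5.01 − 2.06) + 0.5 × (-2.25)
   = 1.86 + 5.01 + 1.475 − 1.125 = 7.22
i_t = 0.92 × 7.47 + 0.08 × 7.22 = 6.8724 + 0.5776 = 7.45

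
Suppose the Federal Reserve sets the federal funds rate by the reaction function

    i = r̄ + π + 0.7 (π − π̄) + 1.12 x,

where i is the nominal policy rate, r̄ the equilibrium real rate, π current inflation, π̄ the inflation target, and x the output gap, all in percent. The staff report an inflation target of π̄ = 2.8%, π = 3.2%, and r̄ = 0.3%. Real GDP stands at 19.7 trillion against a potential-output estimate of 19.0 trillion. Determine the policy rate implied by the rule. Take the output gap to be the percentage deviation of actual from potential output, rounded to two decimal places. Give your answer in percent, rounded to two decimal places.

7.90%

Output gap = 100 × (19.7 − 19.0) / 19.0 = 3.68%.
i = 0.30 + 3.20 + 0.7 × (3.20 − 2.80) + 1.12 × 3.68
   = 0.30 + 3.2 + 0.28 + 4.1216 = 7.90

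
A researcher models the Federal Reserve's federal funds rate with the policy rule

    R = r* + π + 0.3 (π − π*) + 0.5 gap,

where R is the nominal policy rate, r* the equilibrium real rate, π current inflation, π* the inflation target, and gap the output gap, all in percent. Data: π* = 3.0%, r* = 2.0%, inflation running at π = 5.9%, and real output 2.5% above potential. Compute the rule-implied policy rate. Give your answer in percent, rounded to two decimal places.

Output 2.5% above potential → gap = 2.5.
R = 2.0 + 5.9 + 0.3 × (5.9 − 3.0) + 0.5 × 2.5
   = 2.0 + 5.9 + 0.87 + 1.25 = 10.02

10.02%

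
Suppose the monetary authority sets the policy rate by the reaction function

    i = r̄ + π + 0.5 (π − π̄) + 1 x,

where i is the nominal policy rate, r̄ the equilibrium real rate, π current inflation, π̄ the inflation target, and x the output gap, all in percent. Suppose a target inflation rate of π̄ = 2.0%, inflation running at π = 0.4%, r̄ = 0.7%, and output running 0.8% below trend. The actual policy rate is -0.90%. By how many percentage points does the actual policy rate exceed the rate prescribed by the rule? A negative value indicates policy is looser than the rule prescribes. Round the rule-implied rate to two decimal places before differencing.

-0.40 pp

Output 0.8% below potential → x = -0.8.
i = 0.7 + 0.4 + 0.5 × (0.4 − 2.0) + 1 × (-0.8)
   = 0.7 + 0.4 − 0.8 − 0.8 = -0.50
Deviation = -0.90 − (-0.50) = -0.40 pp.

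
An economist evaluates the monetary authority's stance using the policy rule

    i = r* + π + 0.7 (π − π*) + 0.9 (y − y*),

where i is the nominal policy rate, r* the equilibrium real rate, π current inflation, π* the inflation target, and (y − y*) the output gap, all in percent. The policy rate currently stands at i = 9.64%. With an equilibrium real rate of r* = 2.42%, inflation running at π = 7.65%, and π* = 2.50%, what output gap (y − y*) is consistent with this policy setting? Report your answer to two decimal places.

0.9 (y − y*) = 9.64 − 2.42 − 7.65 − 0.7 × (7.65 − 2.50) = -4.035
(y − y*) = -4.035 / 0.9 = -4.48

-4.48%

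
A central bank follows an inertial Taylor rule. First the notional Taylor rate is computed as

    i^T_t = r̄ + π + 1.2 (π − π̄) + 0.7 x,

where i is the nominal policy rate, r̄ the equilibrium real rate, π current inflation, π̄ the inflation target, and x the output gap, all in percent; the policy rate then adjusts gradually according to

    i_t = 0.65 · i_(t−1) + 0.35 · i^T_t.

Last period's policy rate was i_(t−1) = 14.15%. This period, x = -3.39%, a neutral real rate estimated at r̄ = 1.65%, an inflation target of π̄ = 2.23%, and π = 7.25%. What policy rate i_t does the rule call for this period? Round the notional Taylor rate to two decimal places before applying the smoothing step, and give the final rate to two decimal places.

13.59%

i^T_t = 1.65 + 7.25 + 1.2 × (7.25 − 2.23) + 0.7 × (-3.39)
   = 1.65 + 7.25 + 6.024 − 2.373 = 12.55
i_t = 0.65 × 14.15 + 0.35 × 12.55 = 9.1975 + 4.3925 = 13.59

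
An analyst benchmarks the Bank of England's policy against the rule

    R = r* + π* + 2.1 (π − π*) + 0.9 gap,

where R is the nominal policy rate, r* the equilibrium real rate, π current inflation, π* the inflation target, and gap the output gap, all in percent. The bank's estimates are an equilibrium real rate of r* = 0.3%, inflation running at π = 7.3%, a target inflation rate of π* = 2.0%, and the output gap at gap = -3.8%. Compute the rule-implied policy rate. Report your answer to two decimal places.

10.01%

R = 0.3 + 2.0 + 2.1 × (7.3 − 2.0) + 0.9 × (-3.8)
   = 0.3 + 2 + 11.13 − 3.42 = 10.01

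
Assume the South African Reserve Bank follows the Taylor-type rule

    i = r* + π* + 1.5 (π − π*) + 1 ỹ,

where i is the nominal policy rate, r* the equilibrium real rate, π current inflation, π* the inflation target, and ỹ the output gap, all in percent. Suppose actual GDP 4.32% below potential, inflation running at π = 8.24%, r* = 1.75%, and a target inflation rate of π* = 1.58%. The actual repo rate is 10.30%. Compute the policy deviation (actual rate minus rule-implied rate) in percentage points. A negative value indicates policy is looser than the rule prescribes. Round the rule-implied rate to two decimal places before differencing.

Output 4.32% below potential → ỹ = -4.32.
i = 1.75 + 1.58 + 1.5 × (8.24 − 1.58) + 1 × (-4.32)
   = 1.75 + 1.58 + 9.99 − 4.32 = 9.00
Deviation = 10.30 − 9.00 = 1.30 pp.

1.30 pp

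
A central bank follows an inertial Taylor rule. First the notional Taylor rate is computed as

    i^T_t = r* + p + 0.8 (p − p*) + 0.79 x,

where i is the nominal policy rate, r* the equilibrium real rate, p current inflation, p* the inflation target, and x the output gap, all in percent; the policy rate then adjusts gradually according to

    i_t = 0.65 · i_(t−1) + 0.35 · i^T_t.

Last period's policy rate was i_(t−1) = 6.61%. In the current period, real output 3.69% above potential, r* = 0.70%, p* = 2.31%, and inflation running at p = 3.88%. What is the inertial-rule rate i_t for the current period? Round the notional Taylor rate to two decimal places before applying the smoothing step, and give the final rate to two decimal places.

Output 3.69% above potential → x = 3.69.
i^T_t = 0.70 + 3.88 + 0.8 × (3.88 − 2.31) + 0.79 × 3.69
   = 0.70 + 3.88 + 1.256 + 2.9151 = 8.75
i_t = 0.65 × 6.61 + 0.35 × 8.75 = 4.2965 + 3.0625 = 7.36

7.36%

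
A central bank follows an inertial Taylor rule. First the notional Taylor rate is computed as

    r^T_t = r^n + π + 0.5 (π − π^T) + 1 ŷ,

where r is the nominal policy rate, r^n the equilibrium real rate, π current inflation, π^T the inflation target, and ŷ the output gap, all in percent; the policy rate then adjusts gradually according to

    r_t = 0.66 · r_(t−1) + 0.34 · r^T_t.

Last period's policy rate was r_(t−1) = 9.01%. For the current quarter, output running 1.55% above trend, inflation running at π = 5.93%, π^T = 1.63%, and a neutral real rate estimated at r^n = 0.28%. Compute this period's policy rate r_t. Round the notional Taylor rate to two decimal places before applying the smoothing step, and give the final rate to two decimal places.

9.32%

Output 1.55% above potential → ŷ = 1.55.
r^T_t = 0.28 + 5.93 + 0.5 × (5.93 − 1.63) + 1 × 1.55
   = 0.28 + 5.93 + 2.15 + 1.55 = 9.91
r_t = 0.66 × 9.01 + 0.34 × 9.91 = 5.9466 + 3.3694 = 9.32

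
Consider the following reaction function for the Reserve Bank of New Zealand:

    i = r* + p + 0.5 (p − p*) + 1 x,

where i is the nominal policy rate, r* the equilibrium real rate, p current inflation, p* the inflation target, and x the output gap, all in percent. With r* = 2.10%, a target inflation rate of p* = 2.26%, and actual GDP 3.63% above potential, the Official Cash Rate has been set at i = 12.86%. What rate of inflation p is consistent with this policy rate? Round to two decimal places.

5.51%

Output 3.63% above potential → x = 3.63.
Collecting p: i = r* + (1 + 0.5) p − 0.5 p* + 1 x
1.5 p = 12.86 − 2.10 + 0.5 × 2.26 − 1 × 3.63 = 8.26
p = 8.26 / 1.5 = 5.51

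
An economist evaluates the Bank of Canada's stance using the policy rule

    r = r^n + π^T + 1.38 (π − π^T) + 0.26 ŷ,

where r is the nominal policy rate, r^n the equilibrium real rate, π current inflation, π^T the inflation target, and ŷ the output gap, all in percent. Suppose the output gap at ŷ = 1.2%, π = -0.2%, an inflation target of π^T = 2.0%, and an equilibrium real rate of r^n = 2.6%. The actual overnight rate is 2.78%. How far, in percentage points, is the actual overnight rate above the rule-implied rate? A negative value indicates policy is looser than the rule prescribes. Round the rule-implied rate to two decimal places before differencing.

r = 2.6 + 2.0 + 1.38 × (-0.2 − 2.0) + 0.26 × 1.2
   = 2.6 + 2 − 3.036 + 0.312 = 1.88
Deviation = 2.78 − 1.88 = 0.90 pp.

0.90 pp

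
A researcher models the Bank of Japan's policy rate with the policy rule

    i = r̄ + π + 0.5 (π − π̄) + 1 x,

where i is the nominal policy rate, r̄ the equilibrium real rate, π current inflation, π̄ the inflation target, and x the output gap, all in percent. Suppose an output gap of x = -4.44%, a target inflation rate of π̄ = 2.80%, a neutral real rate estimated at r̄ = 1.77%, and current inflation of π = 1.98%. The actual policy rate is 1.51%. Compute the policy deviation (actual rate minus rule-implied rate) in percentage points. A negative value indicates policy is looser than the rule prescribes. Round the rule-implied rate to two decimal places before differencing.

i = 1.77 + 1.98 + 0.5 × (1.98 − 2.80) + 1 × (-4.44)
   = 1.77 + 1.98 − 0.41 − 4.44 = -1.10
Deviation = 1.51 − (-1.10) = 2.61 pp.

2.61 pp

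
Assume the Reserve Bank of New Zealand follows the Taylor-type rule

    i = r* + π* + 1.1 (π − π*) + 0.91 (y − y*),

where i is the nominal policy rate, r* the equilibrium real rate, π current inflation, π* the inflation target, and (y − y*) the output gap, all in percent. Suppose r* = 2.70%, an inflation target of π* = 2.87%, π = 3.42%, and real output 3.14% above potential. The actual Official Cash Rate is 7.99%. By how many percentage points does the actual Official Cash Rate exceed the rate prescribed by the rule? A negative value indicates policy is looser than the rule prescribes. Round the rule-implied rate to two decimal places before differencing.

Output 3.14% above potential → (y − y*) = 3.14.
i = 2.70 + 2.87 + 1.1 × (3.42 − 2.87) + 0.91 × 3.14
   = 2.70 + 2.87 + 0.605 + 2.8574 = 9.03
Deviation = 7.99 − 9.03 = -1.04 pp.

-1.04 pp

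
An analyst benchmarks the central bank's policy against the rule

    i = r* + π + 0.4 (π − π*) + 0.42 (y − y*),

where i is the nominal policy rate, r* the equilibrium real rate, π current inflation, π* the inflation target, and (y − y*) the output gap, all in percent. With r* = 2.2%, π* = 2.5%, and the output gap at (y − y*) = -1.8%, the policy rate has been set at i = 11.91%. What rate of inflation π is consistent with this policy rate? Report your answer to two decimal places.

Collecting π: i = r* + (1 + 0.4) π − 0.4 π* + 0.42 (y − y*)
1.4 π = 11.91 − 2.2 + 0.4 × 2.5 − 0.42 × (-1.8) = 11.466
π = 11.466 / 1.4 = 8.19

8.19%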